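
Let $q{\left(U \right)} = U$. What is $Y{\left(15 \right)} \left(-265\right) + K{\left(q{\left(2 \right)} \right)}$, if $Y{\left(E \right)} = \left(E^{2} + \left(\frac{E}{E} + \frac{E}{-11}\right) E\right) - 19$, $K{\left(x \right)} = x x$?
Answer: $- \frac{584546}{11} \approx -53141.0$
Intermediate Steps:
$K{\left(x \right)} = x^{2}$
$Y{\left(E \right)} = -19 + E^{2} + E \left(1 - \frac{E}{11}\right)$ ($Y{\left(E \right)} = \left(E^{2} + \left(1 + E \left(- \frac{1}{11}\right)\right) E\right) - 19 = \left(E^{2} + \left(1 - \frac{E}{11}\right) E\right) - 19 = \left(E^{2} + E \left(1 - \frac{E}{11}\right)\right) - 19 = -19 + E^{2} + E \left(1 - \frac{E}{11}\right)$)
$Y{\left(15 \right)} \left(-265\right) + K{\left(q{\left(2 \right)} \right)} = \left(-19 + 15 + \frac{10 \cdot 15^{2}}{11}\right) \left(-265\right) + 2^{2} = \left(-19 + 15 + \frac{10}{11} \cdot 225\right) \left(-265\right) + 4 = \left(-19 + 15 + \frac{2250}{11}\right) \left(-265\right) + 4 = \frac{2206}{11} \left(-265\right) + 4 = - \frac{584590}{11} + 4 = - \frac{584546}{11}$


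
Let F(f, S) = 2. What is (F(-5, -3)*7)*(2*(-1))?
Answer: -28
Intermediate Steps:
(F(-5, -3)*7)*(2*(-1)) = (2*7)*(2*(-1)) = 14*(-2) = -28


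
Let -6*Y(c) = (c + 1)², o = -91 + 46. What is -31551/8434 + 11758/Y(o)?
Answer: -82010571/2041028 ≈ -40.181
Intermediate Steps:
o = -45
Y(c) = -(1 + c)²/6 (Y(c) = -(c + 1)²/6 = -(1 + c)²/6)
-31551/8434 + 11758/Y(o) = -31551/8434 + 11758/((-(1 - 45)²/6)) = -31551*1/8434 + 11758/((-⅙*(-44)²)) = -31551/8434 + 11758/((-⅙*1936)) = -31551/8434 + 11758/(-968/3) = -31551/8434 + 11758*(-3/968) = -31551/8434 - 17637/484 = -82010571/2041028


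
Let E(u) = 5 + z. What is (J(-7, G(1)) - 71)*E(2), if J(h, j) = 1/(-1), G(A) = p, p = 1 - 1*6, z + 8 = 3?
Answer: 0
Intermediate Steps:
z = -5 (z = -8 + 3 = -5)
p = -5 (p = 1 - 6 = -5)
G(A) = -5
J(h, j) = -1
E(u) = 0 (E(u) = 5 - 5 = 0)
(J(-7, G(1)) - 71)*E(2) = (-1 - 71)*0 = -72*0 = 0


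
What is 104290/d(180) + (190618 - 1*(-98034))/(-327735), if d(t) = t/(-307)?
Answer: -38863530683/218490 ≈ -1.7787e+5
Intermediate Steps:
d(t) = -t/307 (d(t) = t*(-1/307) = -t/307)
104290/d(180) + (190618 - 1*(-98034))/(-327735) = 104290/((-1/307*180)) + (190618 - 1*(-98034))/(-327735) = 104290/(-180/307) + (190618 + 98034)*(-1/327735) = 104290*(-307/180) + 288652*(-1/327735) = -3201703/18 - 288652/327735 = -38863530683/218490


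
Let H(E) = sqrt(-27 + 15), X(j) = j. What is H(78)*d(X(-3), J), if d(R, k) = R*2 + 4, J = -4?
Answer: -4*I*sqrt(3) ≈ -6.9282*I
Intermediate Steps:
d(R, k) = 4 + 2*R (d(R, k) = 2*R + 4 = 4 + 2*R)
H(E) = 2*I*sqrt(3) (H(E) = sqrt(-12) = 2*I*sqrt(3))
H(78)*d(X(-3), J) = (2*I*sqrt(3))*(4 + 2*(-3)) = (2*I*sqrt(3))*(4 - 6) = (2*I*sqrt(3))*(-2) = -4*I*sqrt(3)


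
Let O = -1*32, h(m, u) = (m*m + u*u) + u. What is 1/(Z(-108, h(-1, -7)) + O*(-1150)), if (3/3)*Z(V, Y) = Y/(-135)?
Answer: 135/4967957 ≈ 2.7174e-5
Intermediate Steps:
h(m, u) = u + m**2 + u**2 (h(m, u) = (m**2 + u**2) + u = u + m**2 + u**2)
O = -32
Z(V, Y) = -Y/135 (Z(V, Y) = Y/(-135) = Y*(-1/135) = -Y/135)
1/(Z(-108, h(-1, -7)) + O*(-1150)) = 1/(-(-7 + (-1)**2 + (-7)**2)/135 - 32*(-1150)) = 1/(-(-7 + 1 + 49)/135 + 36800) = 1/(-1/135*43 + 36800) = 1/(-43/135 + 36800) = 1/(4967957/135) = 135/4967957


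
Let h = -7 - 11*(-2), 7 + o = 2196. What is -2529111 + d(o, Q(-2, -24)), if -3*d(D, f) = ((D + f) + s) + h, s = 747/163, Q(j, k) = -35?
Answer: -412363191/163 ≈ -2.5298e+6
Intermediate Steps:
o = 2189 (o = -7 + 2196 = 2189)
h = 15 (h = -7 + 22 = 15)
s = 747/163 (s = 747*(1/163) = 747/163 ≈ 4.5828)
d(D, f) = -1064/163 - D/3 - f/3 (d(D, f) = -(((D + f) + 747/163) + 15)/3 = -((747/163 + D + f) + 15)/3 = -(3192/163 + D + f)/3 = -1064/163 - D/3 - f/3)
-2529111 + d(o, Q(-2, -24)) = -2529111 + (-1064/163 - ⅓*2189 - ⅓*(-35)) = -2529111 + (-1064/163 - 2189/3 + 35/3) = -2529111 - 118098/163 = -412363191/163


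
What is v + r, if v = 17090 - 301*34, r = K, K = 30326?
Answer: 37182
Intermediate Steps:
r = 30326
v = 6856 (v = 17090 - 1*10234 = 17090 - 10234 = 6856)
v + r = 6856 + 30326 = 37182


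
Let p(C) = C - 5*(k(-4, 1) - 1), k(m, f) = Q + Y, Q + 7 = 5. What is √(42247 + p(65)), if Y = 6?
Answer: √42297 ≈ 205.66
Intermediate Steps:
Q = -2 (Q = -7 + 5 = -2)
k(m, f) = 4 (k(m, f) = -2 + 6 = 4)
p(C) = -15 + C (p(C) = C - 5*(4 - 1) = C - 5*3 = C - 15 = -15 + C)
√(42247 + p(65)) = √(42247 + (-15 + 65)) = √(42247 + 50) = √42297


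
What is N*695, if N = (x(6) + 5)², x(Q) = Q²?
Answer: 1168295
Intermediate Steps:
N = 1681 (N = (6² + 5)² = (36 + 5)² = 41² = 1681)
N*695 = 1681*695 = 1168295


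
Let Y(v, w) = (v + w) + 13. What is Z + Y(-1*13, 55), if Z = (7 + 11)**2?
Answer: 379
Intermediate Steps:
Y(v, w) = 13 + v + w
Z = 324 (Z = 18**2 = 324)
Z + Y(-1*13, 55) = 324 + (13 - 1*13 + 55) = 324 + (13 - 13 + 55) = 324 + 55 = 379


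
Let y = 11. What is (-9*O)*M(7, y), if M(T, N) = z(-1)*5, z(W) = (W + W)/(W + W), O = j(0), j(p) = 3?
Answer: -135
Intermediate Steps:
O = 3
z(W) = 1 (z(W) = (2*W)/((2*W)) = (2*W)*(1/(2*W)) = 1)
M(T, N) = 5 (M(T, N) = 1*5 = 5)
(-9*O)*M(7, y) = -9*3*5 = -27*5 = -135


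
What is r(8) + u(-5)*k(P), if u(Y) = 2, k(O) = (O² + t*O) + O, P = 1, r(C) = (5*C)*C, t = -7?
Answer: 310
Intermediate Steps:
r(C) = 5*C²
k(O) = O² - 6*O (k(O) = (O² - 7*O) + O = O² - 6*O)
r(8) + u(-5)*k(P) = 5*8² + 2*(1*(-6 + 1)) = 5*64 + 2*(1*(-5)) = 320 + 2*(-5) = 320 - 10 = 310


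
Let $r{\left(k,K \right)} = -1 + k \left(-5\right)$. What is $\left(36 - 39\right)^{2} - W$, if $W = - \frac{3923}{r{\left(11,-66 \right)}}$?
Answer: $- \frac{3419}{56} \approx -61.054$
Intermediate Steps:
$r{\left(k,K \right)} = -1 - 5 k$
$W = \frac{3923}{56}$ ($W = - \frac{3923}{-1 - 55} = - \frac{3923}{-56} = \left(-3923\right) \left(- \frac{1}{56}\right) = \frac{3923}{56} \approx 70.054$)
$\left(36 - 39\right)^{2} - W = \left(36 - 39\right)^{2} - \frac{3923}{56} = \left(-3\right)^{2} - \frac{3923}{56} = 9 - \frac{3923}{56} = - \frac{3419}{56}$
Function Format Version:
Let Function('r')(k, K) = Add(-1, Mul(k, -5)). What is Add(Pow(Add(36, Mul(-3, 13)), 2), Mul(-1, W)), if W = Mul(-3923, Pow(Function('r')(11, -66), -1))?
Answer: Rational(-3419, 56) ≈ -61.054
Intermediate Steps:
Function('r')(k, K) = Add(-1, Mul(-5, k))
W = Rational(3923, 56) (W = Mul(-3923, Pow(Add(-1, Mul(-5, 11)), -1)) = Mul(-3923, Pow(Add(-1, -55), -1)) = Mul(-3923, Pow(-56, -1)) = Mul(-3923, Rational(-1, 56)) = Rational(3923, 56) ≈ 70.054)
Add(Pow(Add(36, Mul(-3, 13)), 2), Mul(-1, W)) = Add(Pow(Add(36, Mul(-3, 13)), 2), Mul(-1, Rational(3923, 56))) = Add(Pow(Add(36, -39), 2), Rational(-3923, 56)) = Add(Pow(-3, 2), Rational(-3923, 56)) = Add(9, Rational(-3923, 56)) = Rational(-3419, 56)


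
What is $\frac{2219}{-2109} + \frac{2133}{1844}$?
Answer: $\frac{406661}{3888996} \approx 0.10457$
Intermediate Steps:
$\frac{2219}{-2109} + \frac{2133}{1844} = 2219 \left(- \frac{1}{2109}\right) + 2133 \cdot \frac{1}{1844} = - \frac{2219}{2109} + \frac{2133}{1844} = \frac{406661}{3888996}$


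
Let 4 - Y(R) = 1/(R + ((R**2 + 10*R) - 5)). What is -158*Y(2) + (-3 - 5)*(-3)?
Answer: -12610/21 ≈ -600.48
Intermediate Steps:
Y(R) = 4 - 1/(-5 + R**2 + 11*R) (Y(R) = 4 - 1/(R + ((R**2 + 10*R) - 5)) = 4 - 1/(R + (-5 + R**2 + 10*R)) = 4 - 1/(-5 + R**2 + 11*R))
-158*Y(2) + (-3 - 5)*(-3) = -158*(-21 + 4*2**2 + 44*2)/(-5 + 2**2 + 11*2) + (-3 - 5)*(-3) = -158*(-21 + 4*4 + 88)/(-5 + 4 + 22) - 8*(-3) = -158*(-21 + 16 + 88)/21 + 24 = -158*83/21 + 24 = -13114/21 + 24 = -12610/21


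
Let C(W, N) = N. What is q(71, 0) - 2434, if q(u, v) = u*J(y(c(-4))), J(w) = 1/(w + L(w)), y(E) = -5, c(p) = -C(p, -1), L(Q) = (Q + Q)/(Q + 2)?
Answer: -12383/5 ≈ -2476.6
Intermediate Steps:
L(Q) = 2*Q/(2 + Q) (L(Q) = (2*Q)/(2 + Q) = 2*Q/(2 + Q))
c(p) = 1 (c(p) = -1*(-1) = 1)
J(w) = 1/(w + 2*w/(2 + w))
q(u, v) = -3*u/5 (q(u, v) = u*((2 - 5)/((-5)*(4 - 5))) = u*(-⅕*(-3)/(-1)) = u*(-⅕*(-1)*(-3)) = u*(-⅗) = -3*u/5)
q(71, 0) - 2434 = -⅗*71 - 2434 = -213/5 - 2434 = -12383/5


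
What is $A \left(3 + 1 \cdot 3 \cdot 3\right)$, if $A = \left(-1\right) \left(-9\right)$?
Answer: $108$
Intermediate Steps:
$A = 9$
$A \left(3 + 1 \cdot 3 \cdot 3\right) = 9 \left(3 + 1 \cdot 3 \cdot 3\right) = 9 \left(3 + 3 \cdot 3\right) = 9 \left(3 + 9\right) = 9 \cdot 12 = 108$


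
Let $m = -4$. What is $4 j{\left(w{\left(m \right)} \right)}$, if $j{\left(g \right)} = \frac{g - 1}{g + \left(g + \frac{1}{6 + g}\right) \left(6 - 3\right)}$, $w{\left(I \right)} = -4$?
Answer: $\frac{40}{29} \approx 1.3793$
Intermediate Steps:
$j{\left(g \right)} = \frac{-1 + g}{\frac{3}{6 + g} + 4 g}$ ($j{\left(g \right)} = \frac{-1 + g}{g + \left(g + \frac{1}{6 + g}\right) 3} = \frac{-1 + g}{g + \left(3 g + \frac{3}{6 + g}\right)} = \frac{-1 + g}{\frac{3}{6 + g} + 4 g}$)
$4 j{\left(w{\left(m \right)} \right)} = 4 \frac{-6 + \left(-4\right)^{2} + 5 \left(-4\right)}{3 + 4 \left(-4\right)^{2} + 24 \left(-4\right)} = 4 \frac{-6 + 16 - 20}{3 + 4 \cdot 16 - 96} = 4 \frac{1}{3 + 64 - 96} \left(-10\right) = 4 \frac{1}{-29} \left(-10\right) = 4 \left(\left(- \frac{1}{29}\right) \left(-10\right)\right) = 4 \cdot \frac{10}{29} = \frac{40}{29}$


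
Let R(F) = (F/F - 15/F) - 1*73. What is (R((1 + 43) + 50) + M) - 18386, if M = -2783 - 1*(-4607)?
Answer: -1563611/94 ≈ -16634.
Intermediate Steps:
R(F) = -72 - 15/F (R(F) = (1 - 15/F) - 73 = -72 - 15/F)
M = 1824 (M = -2783 + 4607 = 1824)
(R((1 + 43) + 50) + M) - 18386 = ((-72 - 15/((1 + 43) + 50)) + 1824) - 18386 = ((-72 - 15/(44 + 50)) + 1824) - 18386 = ((-72 - 15/94) + 1824) - 18386 = (-6783/94 + 1824) - 18386 = 164673/94 - 18386 = -1563611/94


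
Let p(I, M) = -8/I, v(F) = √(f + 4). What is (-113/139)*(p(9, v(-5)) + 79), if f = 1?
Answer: -79439/1251 ≈ -63.500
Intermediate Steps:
v(F) = √5 (v(F) = √(1 + 4) = √5)
(-113/139)*(p(9, v(-5)) + 79) = (-113/139)*(-8/9 + 79) = (-113*1/139)*(-8*⅑ + 79) = -113*(-8/9 + 79)/139 = -113/139*703/9 = -79439/1251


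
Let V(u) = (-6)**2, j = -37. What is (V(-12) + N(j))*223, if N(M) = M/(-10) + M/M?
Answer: 90761/10 ≈ 9076.1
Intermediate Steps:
V(u) = 36
N(M) = 1 - M/10 (N(M) = M*(-1/10) + 1 = -M/10 + 1 = 1 - M/10)
(V(-12) + N(j))*223 = (36 + (1 - 1/10*(-37)))*223 = (36 + (1 + 37/10))*223 = (36 + 47/10)*223 = (407/10)*223 = 90761/10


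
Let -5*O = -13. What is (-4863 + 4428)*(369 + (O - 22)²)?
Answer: -1621158/5 ≈ -3.2423e+5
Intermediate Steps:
O = 13/5 (O = -⅕*(-13) = 13/5 ≈ 2.6000)
(-4863 + 4428)*(369 + (O - 22)²) = (-4863 + 4428)*(369 + (13/5 - 22)²) = -435*(369 + (-97/5)²) = -435*(369 + 9409/25) = -435*18634/25 = -1621158/5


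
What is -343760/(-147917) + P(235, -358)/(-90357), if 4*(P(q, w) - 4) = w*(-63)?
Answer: 60453001295/26730672738 ≈ 2.2616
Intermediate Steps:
P(q, w) = 4 - 63*w/4 (P(q, w) = 4 + (w*(-63))/4 = 4 + (-63*w)/4 = 4 - 63*w/4)
-343760/(-147917) + P(235, -358)/(-90357) = -343760/(-147917) + (4 - 63/4*(-358))/(-90357) = -343760*(-1/147917) + (4 + 11277/2)*(-1/90357) = 343760/147917 + (11285/2)*(-1/90357) = 343760/147917 - 11285/180714 = 60453001295/26730672738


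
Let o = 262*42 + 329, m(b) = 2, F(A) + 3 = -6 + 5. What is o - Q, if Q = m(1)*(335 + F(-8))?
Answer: 10671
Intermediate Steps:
F(A) = -4 (F(A) = -3 + (-6 + 5) = -3 - 1 = -4)
Q = 662 (Q = 2*(335 - 4) = 2*331 = 662)
o = 11333 (o = 11004 + 329 = 11333)
o - Q = 11333 - 1*662 = 11333 - 662 = 10671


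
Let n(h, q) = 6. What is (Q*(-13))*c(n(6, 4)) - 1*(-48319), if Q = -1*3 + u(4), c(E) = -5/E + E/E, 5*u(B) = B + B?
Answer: 1449661/30 ≈ 48322.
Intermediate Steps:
u(B) = 2*B/5 (u(B) = (B + B)/5 = (2*B)/5 = 2*B/5)
c(E) = 1 - 5/E (c(E) = -5/E + 1 = 1 - 5/E)
Q = -7/5 (Q = -1*3 + (2/5)*4 = -3 + 8/5 = -7/5 ≈ -1.4000)
(Q*(-13))*c(n(6, 4)) - 1*(-48319) = (-7/5*(-13))*((-5 + 6)/6) - 1*(-48319) = 91*((1/6)*1)/5 + 48319 = (91/5)*(1/6) + 48319 = 91/30 + 48319 = 1449661/30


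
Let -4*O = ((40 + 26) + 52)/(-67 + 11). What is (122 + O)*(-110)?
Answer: -754765/56 ≈ -13478.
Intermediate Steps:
O = 59/112 (O = -((40 + 26) + 52)/(4*(-67 + 11)) = -(66 + 52)/(4*(-56)) = -59*(-1)/(2*56) = -¼*(-59/28) = 59/112 ≈ 0.52679)
(122 + O)*(-110) = (122 + 59/112)*(-110) = (13723/112)*(-110) = -754765/56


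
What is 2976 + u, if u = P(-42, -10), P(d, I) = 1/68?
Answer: 202369/68 ≈ 2976.0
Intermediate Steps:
P(d, I) = 1/68
u = 1/68 ≈ 0.014706
2976 + u = 2976 + 1/68 = 202369/68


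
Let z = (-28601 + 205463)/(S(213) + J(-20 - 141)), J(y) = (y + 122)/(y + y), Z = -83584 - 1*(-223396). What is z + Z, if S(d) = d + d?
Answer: 6413564632/45737 ≈ 1.4023e+5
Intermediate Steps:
S(d) = 2*d
Z = 139812 (Z = -83584 + 223396 = 139812)
J(y) = (122 + y)/(2*y) (J(y) = (122 + y)/((2*y)) = (122 + y)*(1/(2*y)) = (122 + y)/(2*y))
z = 18983188/45737 (z = (-28601 + 205463)/(2*213 + (122 + (-20 - 141))/(2*(-20 - 141))) = 176862/(426 + (½)*(122 - 161)/(-161)) = 176862/(426 + (½)*(-1/161)*(-39)) = 176862/(426 + 39/322) = 176862/(137211/322) = 176862*(322/137211) = 18983188/45737 ≈ 415.05)
z + Z = 18983188/45737 + 139812 = 6413564632/45737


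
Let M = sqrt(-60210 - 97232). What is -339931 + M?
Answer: -339931 + I*sqrt(157442) ≈ -3.3993e+5 + 396.79*I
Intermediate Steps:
M = I*sqrt(157442) (M = sqrt(-157442) = I*sqrt(157442) ≈ 396.79*I)
-339931 + M = -339931 + I*sqrt(157442)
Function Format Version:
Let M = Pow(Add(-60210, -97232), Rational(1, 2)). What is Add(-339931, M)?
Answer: Add(-339931, Mul(I, Pow(157442, Rational(1, 2)))) ≈ Add(-3.3993e+5, Mul(396.79, I))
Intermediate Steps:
M = Mul(I, Pow(157442, Rational(1, 2))) (M = Pow(-157442, Rational(1, 2)) = Mul(I, Pow(157442, Rational(1, 2))) ≈ Mul(396.79, I))
Add(-339931, M) = Add(-339931, Mul(I, Pow(157442, Rational(1, 2))))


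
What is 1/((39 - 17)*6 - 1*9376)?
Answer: -1/9244 ≈ -0.00010818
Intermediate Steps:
1/((39 - 17)*6 - 1*9376) = 1/(22*6 - 9376) = 1/(132 - 9376) = 1/(-9244) = -1/9244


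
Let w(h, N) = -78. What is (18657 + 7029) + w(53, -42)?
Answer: 25608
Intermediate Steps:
(18657 + 7029) + w(53, -42) = (18657 + 7029) - 78 = 25686 - 78 = 25608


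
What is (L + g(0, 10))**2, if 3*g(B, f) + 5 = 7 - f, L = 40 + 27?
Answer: 37249/9 ≈ 4138.8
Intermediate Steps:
L = 67
g(B, f) = 2/3 - f/3 (g(B, f) = -5/3 + (7 - f)/3 = -5/3 + (7/3 - f/3) = 2/3 - f/3)
(L + g(0, 10))**2 = (67 + (2/3 - 1/3*10))**2 = (67 + (2/3 - 10/3))**2 = (67 - 8/3)**2 = (193/3)**2 = 37249/9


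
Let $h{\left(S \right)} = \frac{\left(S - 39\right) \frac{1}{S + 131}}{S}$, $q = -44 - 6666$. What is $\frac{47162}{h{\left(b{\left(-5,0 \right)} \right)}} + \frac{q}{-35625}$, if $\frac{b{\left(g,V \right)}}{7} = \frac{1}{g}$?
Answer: $\frac{152423003342}{719625} \approx 2.1181 \cdot 10^{5}$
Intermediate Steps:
$b{\left(g,V \right)} = \frac{7}{g}$
$q = -6710$ ($q = -44 - 6666 = -6710$)
$h{\left(S \right)} = \frac{-39 + S}{S \left(131 + S\right)}$ ($h{\left(S \right)} = \frac{\left(-39 + S\right) \frac{1}{131 + S}}{S} = \frac{\frac{1}{131 + S} \left(-39 + S\right)}{S} = \frac{-39 + S}{S \left(131 + S\right)}$)
$\frac{47162}{h{\left(b{\left(-5,0 \right)} \right)}} + \frac{q}{-35625} = \frac{47162}{\frac{1}{7 \frac{1}{-5}} \frac{1}{131 + \frac{7}{-5}} \left(-39 + \frac{7}{-5}\right)} - \frac{6710}{-35625} = \frac{47162}{\frac{1}{7 \left(- \frac{1}{5}\right)} \frac{1}{131 + 7 \left(- \frac{1}{5}\right)} \left(-39 + 7 \left(- \frac{1}{5}\right)\right)} - - \frac{1342}{7125} = \frac{47162}{\frac{1}{- \frac{7}{5}} \frac{1}{131 - \frac{7}{5}} \left(-39 - \frac{7}{5}\right)} + \frac{1342}{7125} = \frac{47162}{\left(- \frac{5}{7}\right) \frac{1}{\frac{648}{5}} \left(- \frac{202}{5}\right)} + \frac{1342}{7125} = \frac{47162}{\left(- \frac{5}{7}\right) \frac{5}{648} \left(- \frac{202}{5}\right)} + \frac{1342}{7125} = \frac{47162}{\frac{505}{2268}} + \frac{1342}{7125} = 47162 \cdot \frac{2268}{505} + \frac{1342}{7125} = \frac{106963416}{505} + \frac{1342}{7125} = \frac{152423003342}{719625}$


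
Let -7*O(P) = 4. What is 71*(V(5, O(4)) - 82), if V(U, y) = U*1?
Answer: -5467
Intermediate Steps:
O(P) = -4/7 (O(P) = -⅐*4 = -4/7)
V(U, y) = U
71*(V(5, O(4)) - 82) = 71*(5 - 82) = 71*(-77) = -5467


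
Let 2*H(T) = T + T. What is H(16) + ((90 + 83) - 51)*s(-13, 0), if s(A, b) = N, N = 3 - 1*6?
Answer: -350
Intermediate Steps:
N = -3 (N = 3 - 6 = -3)
H(T) = T (H(T) = (T + T)/2 = (2*T)/2 = T)
s(A, b) = -3
H(16) + ((90 + 83) - 51)*s(-13, 0) = 16 + ((90 + 83) - 51)*(-3) = 16 + (173 - 51)*(-3) = 16 + 122*(-3) = 16 - 366 = -350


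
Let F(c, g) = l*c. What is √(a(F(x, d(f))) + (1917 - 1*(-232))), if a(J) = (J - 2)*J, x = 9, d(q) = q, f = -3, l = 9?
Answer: 2*√2137 ≈ 92.455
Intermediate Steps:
F(c, g) = 9*c
a(J) = J*(-2 + J) (a(J) = (-2 + J)*J = J*(-2 + J))
√(a(F(x, d(f))) + (1917 - 1*(-232))) = √((9*9)*(-2 + 9*9) + (1917 - 1*(-232))) = √(81*(-2 + 81) + (1917 + 232)) = √(81*79 + 2149) = √(6399 + 2149) = √8548 = 2*√2137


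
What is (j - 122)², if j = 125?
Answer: 9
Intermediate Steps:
(j - 122)² = (125 - 122)² = 3² = 9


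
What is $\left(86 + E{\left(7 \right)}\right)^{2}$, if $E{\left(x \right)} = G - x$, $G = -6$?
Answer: $5329$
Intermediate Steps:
$E{\left(x \right)} = -6 - x$
$\left(86 + E{\left(7 \right)}\right)^{2} = \left(86 - 13\right)^{2} = 73^{2} = 5329$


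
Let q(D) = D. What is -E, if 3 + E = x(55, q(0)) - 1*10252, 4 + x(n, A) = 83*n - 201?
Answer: 5895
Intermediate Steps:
x(n, A) = -205 + 83*n (x(n, A) = -4 + (83*n - 201) = -4 + (-201 + 83*n) = -205 + 83*n)
E = -5895 (E = -3 + ((-205 + 83*55) - 1*10252) = -3 + ((-205 + 4565) - 10252) = -3 + (4360 - 10252) = -3 - 5892 = -5895)
-E = -1*(-5895) = 5895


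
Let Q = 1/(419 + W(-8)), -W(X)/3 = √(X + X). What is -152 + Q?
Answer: -26706741/175705 + 12*I/175705 ≈ -152.0 + 6.8296e-5*I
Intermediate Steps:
W(X) = -3*√2*√X (W(X) = -3*√(X + X) = -3*√2*√X)
Q = (419 + 12*I)/175705 (Q = 1/(419 - 3*√2*√(-8)) = 1/(419 - 3*√2*2*I*√2) = 1/(419 - 12*I) = (419 + 12*I)/175705 ≈ 0.0023847 + 6.8296e-5*I)
-152 + Q = -152 + (419/175705 + 12*I/175705) = -26706741/175705 + 12*I/175705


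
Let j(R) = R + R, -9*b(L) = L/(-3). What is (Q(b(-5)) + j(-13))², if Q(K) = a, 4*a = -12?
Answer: 841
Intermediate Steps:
a = -3 (a = (¼)*(-12) = -3)
b(L) = L/27 (b(L) = -L/(9*(-3)) = -L*(-1)/(9*3) = -(-1)*L/27 = L/27)
j(R) = 2*R
Q(K) = -3
(Q(b(-5)) + j(-13))² = (-3 + 2*(-13))² = (-3 - 26)² = (-29)² = 841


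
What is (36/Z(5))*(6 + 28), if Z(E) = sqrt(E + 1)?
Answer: 204*sqrt(6) ≈ 499.70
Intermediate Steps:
Z(E) = sqrt(1 + E)
(36/Z(5))*(6 + 28) = (36/(sqrt(1 + 5)))*(6 + 28) = (36/(sqrt(6)))*34 = (36*(sqrt(6)/6))*34 = (6*sqrt(6))*34 = 204*sqrt(6)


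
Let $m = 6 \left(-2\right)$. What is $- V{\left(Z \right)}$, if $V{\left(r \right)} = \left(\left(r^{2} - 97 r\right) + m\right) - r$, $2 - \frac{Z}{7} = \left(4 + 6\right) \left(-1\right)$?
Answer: $1188$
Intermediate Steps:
$m = -12$
$Z = 84$ ($Z = 14 - 7 \left(4 + 6\right) \left(-1\right) = 14 - 7 \cdot 10 \left(-1\right) = 14 - -70 = 14 + 70 = 84$)
$V{\left(r \right)} = -12 + r^{2} - 98 r$ ($V{\left(r \right)} = \left(\left(r^{2} - 97 r\right) - 12\right) - r = \left(-12 + r^{2} - 97 r\right) - r = -12 + r^{2} - 98 r$)
$- V{\left(Z \right)} = - (-12 + 84^{2} - 8232) = - (-12 + 7056 - 8232) = \left(-1\right) \left(-1188\right) = 1188$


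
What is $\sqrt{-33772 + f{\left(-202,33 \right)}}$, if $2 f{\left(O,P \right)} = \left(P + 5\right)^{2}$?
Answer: $5 i \sqrt{1322} \approx 181.8 i$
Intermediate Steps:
$f{\left(O,P \right)} = \frac{\left(5 + P\right)^{2}}{2}$ ($f{\left(O,P \right)} = \frac{\left(P + 5\right)^{2}}{2} = \frac{\left(5 + P\right)^{2}}{2}$)
$\sqrt{-33772 + f{\left(-202,33 \right)}} = \sqrt{-33772 + \frac{\left(5 + 33\right)^{2}}{2}} = \sqrt{-33772 + \frac{38^{2}}{2}} = \sqrt{-33772 + \frac{1}{2} \cdot 1444} = \sqrt{-33772 + 722} = \sqrt{-33050} = 5 i \sqrt{1322}$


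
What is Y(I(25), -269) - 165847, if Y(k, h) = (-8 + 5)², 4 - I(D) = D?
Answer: -165838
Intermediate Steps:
I(D) = 4 - D
Y(k, h) = 9 (Y(k, h) = (-3)² = 9)
Y(I(25), -269) - 165847 = 9 - 165847 = -165838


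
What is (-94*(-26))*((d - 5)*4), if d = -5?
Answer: -97760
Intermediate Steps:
(-94*(-26))*((d - 5)*4) = (-94*(-26))*((-5 - 5)*4) = 2444*(-10*4) = 2444*(-40) = -97760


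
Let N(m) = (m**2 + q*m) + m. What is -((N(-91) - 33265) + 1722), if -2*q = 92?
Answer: 19167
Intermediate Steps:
q = -46 (q = -1/2*92 = -46)
N(m) = m**2 - 45*m (N(m) = (m**2 - 46*m) + m = m**2 - 45*m)
-((N(-91) - 33265) + 1722) = -((-91*(-45 - 91) - 33265) + 1722) = -((-91*(-136) - 33265) + 1722) = -((12376 - 33265) + 1722) = -(-20889 + 1722) = -1*(-19167) = 19167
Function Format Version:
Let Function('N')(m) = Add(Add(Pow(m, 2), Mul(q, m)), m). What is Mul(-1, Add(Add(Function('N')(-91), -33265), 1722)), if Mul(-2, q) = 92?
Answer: 19167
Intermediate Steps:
q = -46 (q = Mul(Rational(-1, 2), 92) = -46)
Function('N')(m) = Add(Pow(m, 2), Mul(-45, m)) (Function('N')(m) = Add(Add(Pow(m, 2), Mul(-46, m)), m) = Add(Pow(m, 2), Mul(-45, m)))
Mul(-1, Add(Add(Function('N')(-91), -33265), 1722)) = Mul(-1, Add(Add(Mul(-91, Add(-45, -91)), -33265), 1722)) = Mul(-1, Add(Add(Mul(-91, -136), -33265), 1722)) = Mul(-1, Add(Add(12376, -33265), 1722)) = Mul(-1, Add(-20889, 1722)) = Mul(-1, -19167) = 19167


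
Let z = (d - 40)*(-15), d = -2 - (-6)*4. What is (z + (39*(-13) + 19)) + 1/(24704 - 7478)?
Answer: -3755267/17226 ≈ -218.00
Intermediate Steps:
d = 22 (d = -2 - 2*(-12) = -2 + 24 = 22)
z = 270 (z = (22 - 40)*(-15) = -18*(-15) = 270)
(z + (39*(-13) + 19)) + 1/(24704 - 7478) = (270 + (39*(-13) + 19)) + 1/(24704 - 7478) = (270 + (-507 + 19)) + 1/17226 = (270 - 488) + 1/17226 = -218 + 1/17226 = -3755267/17226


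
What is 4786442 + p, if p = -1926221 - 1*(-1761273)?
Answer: 4621494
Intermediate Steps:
p = -164948 (p = -1926221 + 1761273 = -164948)
4786442 + p = 4786442 - 164948 = 4621494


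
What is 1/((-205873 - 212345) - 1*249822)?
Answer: -1/668040 ≈ -1.4969e-6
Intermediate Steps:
1/((-205873 - 212345) - 1*249822) = 1/(-418218 - 249822) = 1/(-668040) = -1/668040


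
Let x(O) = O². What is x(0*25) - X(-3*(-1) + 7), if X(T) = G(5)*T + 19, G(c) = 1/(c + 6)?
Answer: -219/11 ≈ -19.909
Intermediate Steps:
G(c) = 1/(6 + c)
X(T) = 19 + T/11 (X(T) = T/(6 + 5) + 19 = T/11 + 19 = 19 + T/11)
x(0*25) - X(-3*(-1) + 7) = (0*25)² - (19 + (-3*(-1) + 7)/11) = 0² - (19 + (3 + 7)/11) = 0 - (19 + (1/11)*10) = 0 - (19 + 10/11) = 0 - 1*219/11 = 0 - 219/11 = -219/11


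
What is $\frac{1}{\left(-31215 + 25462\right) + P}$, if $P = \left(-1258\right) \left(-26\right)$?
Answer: $\frac{1}{26955} \approx 3.7099 \cdot 10^{-5}$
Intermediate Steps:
$P = 32708$
$\frac{1}{\left(-31215 + 25462\right) + P} = \frac{1}{\left(-31215 + 25462\right) + 32708} = \frac{1}{-5753 + 32708} = \frac{1}{26955}$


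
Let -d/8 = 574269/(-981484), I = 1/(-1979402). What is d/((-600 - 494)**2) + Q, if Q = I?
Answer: 247468696015/72661087677359839 ≈ 3.4058e-6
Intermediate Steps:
I = -1/1979402 ≈ -5.0520e-7
d = 1148538/245371 (d = -4594152/(-981484) = -4594152*(-1)/981484 = -8*(-574269/981484) = 1148538/245371 ≈ 4.6808)
Q = -1/1979402 ≈ -5.0520e-7
d/((-600 - 494)**2) + Q = 1148538/(245371*((-600 - 494)**2)) - 1/1979402 = 1148538/(245371*((-1094)**2)) - 1/1979402 = (1148538/245371)/1196836 - 1/1979402 = (1148538/245371)*(1/1196836) - 1/1979402 = 574269/146834423078 - 1/1979402 = 247468696015/72661087677359839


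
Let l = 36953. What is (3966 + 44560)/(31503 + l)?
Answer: 24263/34228 ≈ 0.70886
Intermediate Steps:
(3966 + 44560)/(31503 + l) = (3966 + 44560)/(31503 + 36953) = 48526/68456 = 48526*(1/68456) = 24263/34228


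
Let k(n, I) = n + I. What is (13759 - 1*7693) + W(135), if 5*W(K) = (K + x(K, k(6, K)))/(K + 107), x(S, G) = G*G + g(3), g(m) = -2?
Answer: 3679937/605 ≈ 6082.5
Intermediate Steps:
k(n, I) = I + n
x(S, G) = -2 + G**2 (x(S, G) = G*G - 2 = G**2 - 2 = -2 + G**2)
W(K) = (-2 + K + (6 + K)**2)/(5*(107 + K)) (W(K) = ((K + (-2 + (K + 6)**2))/(K + 107))/5 = ((K + (-2 + (6 + K)**2))/(107 + K))/5 = ((-2 + K + (6 + K)**2)/(107 + K))/5 = (-2 + K + (6 + K)**2)/(5*(107 + K)))
(13759 - 1*7693) + W(135) = (13759 - 1*7693) + (-2 + 135 + (6 + 135)**2)/(5*(107 + 135)) = (13759 - 7693) + (1/5)*(-2 + 135 + 141**2)/242 = 6066 + (1/5)*(1/242)*(-2 + 135 + 19881) = 6066 + (1/5)*(1/242)*20014 = 6066 + 10007/605 = 3679937/605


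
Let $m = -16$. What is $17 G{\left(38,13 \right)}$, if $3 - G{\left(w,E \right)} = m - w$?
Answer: $969$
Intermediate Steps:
$G{\left(w,E \right)} = 19 + w$ ($G{\left(w,E \right)} = 3 - \left(-16 - w\right) = 3 + \left(16 + w\right) = 19 + w$)
$17 G{\left(38,13 \right)} = 17 \left(19 + 38\right) = 17 \cdot 57 = 969$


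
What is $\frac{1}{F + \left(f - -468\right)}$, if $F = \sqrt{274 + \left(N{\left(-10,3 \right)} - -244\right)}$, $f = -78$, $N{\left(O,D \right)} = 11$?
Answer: $\frac{1}{413} \approx 0.0024213$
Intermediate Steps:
$F = 23$ ($F = \sqrt{274 + \left(11 - -244\right)} = \sqrt{274 + \left(11 + 244\right)} = \sqrt{274 + 255} = \sqrt{529} = 23$)
$\frac{1}{F + \left(f - -468\right)} = \frac{1}{23 - -390} = \frac{1}{23 + \left(-78 + 468\right)} = \frac{1}{23 + 390} = \frac{1}{413}$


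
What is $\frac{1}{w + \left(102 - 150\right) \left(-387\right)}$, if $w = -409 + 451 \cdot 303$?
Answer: $\frac{1}{154820} \approx 6.4591 \cdot 10^{-6}$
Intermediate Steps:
$w = 136244$ ($w = -409 + 136653 = 136244$)
$\frac{1}{w + \left(102 - 150\right) \left(-387\right)} = \frac{1}{136244 + \left(102 - 150\right) \left(-387\right)} = \frac{1}{136244 - -18576} = \frac{1}{136244 + 18576} = \frac{1}{154820}$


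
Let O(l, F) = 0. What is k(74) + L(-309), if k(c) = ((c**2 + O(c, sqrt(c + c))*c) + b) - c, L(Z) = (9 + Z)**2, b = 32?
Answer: 95434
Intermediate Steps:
k(c) = 32 + c**2 - c (k(c) = ((c**2 + 0*c) + 32) - c = ((c**2 + 0) + 32) - c = (c**2 + 32) - c = (32 + c**2) - c = 32 + c**2 - c)
k(74) + L(-309) = (32 + 74**2 - 1*74) + (9 - 309)**2 = (32 + 5476 - 74) + (-300)**2 = 5434 + 90000 = 95434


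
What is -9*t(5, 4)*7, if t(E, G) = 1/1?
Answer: -63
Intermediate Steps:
t(E, G) = 1
-9*t(5, 4)*7 = -9*1*7 = -9*7 = -63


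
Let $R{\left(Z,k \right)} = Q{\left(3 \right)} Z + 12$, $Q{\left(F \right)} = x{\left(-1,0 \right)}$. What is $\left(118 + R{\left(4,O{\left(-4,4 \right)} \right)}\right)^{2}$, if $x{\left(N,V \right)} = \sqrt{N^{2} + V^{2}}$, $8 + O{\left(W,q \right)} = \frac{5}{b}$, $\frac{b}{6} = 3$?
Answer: $17956$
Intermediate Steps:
$b = 18$ ($b = 6 \cdot 3 = 18$)
$O{\left(W,q \right)} = - \frac{139}{18}$ ($O{\left(W,q \right)} = -8 + \frac{5}{18} = - \frac{139}{18}$)
$Q{\left(F \right)} = 1$ ($Q{\left(F \right)} = \sqrt{\left(-1\right)^{2} + 0^{2}} = \sqrt{1 + 0} = \sqrt{1} = 1$)
$R{\left(Z,k \right)} = 12 + Z$ ($R{\left(Z,k \right)} = 1 Z + 12 = Z + 12 = 12 + Z$)
$\left(118 + R{\left(4,O{\left(-4,4 \right)} \right)}\right)^{2} = \left(118 + \left(12 + 4\right)\right)^{2} = \left(118 + 16\right)^{2} = 134^{2} = 17956$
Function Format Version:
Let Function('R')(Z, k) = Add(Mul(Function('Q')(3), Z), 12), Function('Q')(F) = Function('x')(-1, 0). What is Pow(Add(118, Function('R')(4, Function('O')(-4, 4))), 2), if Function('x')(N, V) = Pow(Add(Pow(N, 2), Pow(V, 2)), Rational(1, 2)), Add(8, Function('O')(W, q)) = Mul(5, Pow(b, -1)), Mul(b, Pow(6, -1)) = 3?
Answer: 17956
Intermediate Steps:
b = 18 (b = Mul(6, 3) = 18)
Function('O')(W, q) = Rational(-139, 18) (Function('O')(W, q) = Add(-8, Mul(5, Pow(18, -1))) = Add(-8, Mul(5, Rational(1, 18))) = Add(-8, Rational(5, 18)) = Rational(-139, 18))
Function('Q')(F) = 1 (Function('Q')(F) = Pow(Add(Pow(-1, 2), Pow(0, 2)), Rational(1, 2)) = Pow(Add(1, 0), Rational(1, 2)) = Pow(1, Rational(1, 2)) = 1)
Function('R')(Z, k) = Add(12, Z) (Function('R')(Z, k) = Add(Mul(1, Z), 12) = Add(Z, 12) = Add(12, Z))
Pow(Add(118, Function('R')(4, Function('O')(-4, 4))), 2) = Pow(Add(118, Add(12, 4)), 2) = Pow(Add(118, 16), 2) = Pow(134, 2) = 17956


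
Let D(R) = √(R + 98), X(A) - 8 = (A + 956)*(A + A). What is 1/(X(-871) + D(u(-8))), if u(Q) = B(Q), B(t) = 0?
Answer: -74031/10961177873 - 7*√2/21922355746 ≈ -6.7544e-6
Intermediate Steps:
u(Q) = 0
X(A) = 8 + 2*A*(956 + A) (X(A) = 8 + (A + 956)*(A + A) = 8 + (956 + A)*(2*A) = 8 + 2*A*(956 + A))
D(R) = √(98 + R)
1/(X(-871) + D(u(-8))) = 1/((8 + 2*(-871)² + 1912*(-871)) + √(98 + 0)) = 1/((8 + 2*758641 - 1665352) + √98) = 1/((8 + 1517282 - 1665352) + 7*√2) = 1/(-148062 + 7*√2)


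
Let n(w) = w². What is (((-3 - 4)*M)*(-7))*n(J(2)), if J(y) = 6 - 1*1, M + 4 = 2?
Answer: -2450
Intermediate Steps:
M = -2 (M = -4 + 2 = -2)
J(y) = 5 (J(y) = 6 - 1 = 5)
(((-3 - 4)*M)*(-7))*n(J(2)) = (((-3 - 4)*(-2))*(-7))*5² = (-7*(-2)*(-7))*25 = (14*(-7))*25 = -98*25 = -2450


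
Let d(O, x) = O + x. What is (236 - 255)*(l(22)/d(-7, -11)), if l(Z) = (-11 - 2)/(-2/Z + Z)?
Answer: -2717/4338 ≈ -0.62633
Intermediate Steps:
l(Z) = -13/(Z - 2/Z)
(236 - 255)*(l(22)/d(-7, -11)) = (236 - 255)*((-13*22/(-2 + 22²))/(-7 - 11)) = -19*(-13*22/(-2 + 484))/(-18) = -19*(-13*22/482)*(-1)/18 = -19*(-13*22*1/482)*(-1)/18 = -(-2717)*(-1)/(241*18) = -19*143/4338 = -2717/4338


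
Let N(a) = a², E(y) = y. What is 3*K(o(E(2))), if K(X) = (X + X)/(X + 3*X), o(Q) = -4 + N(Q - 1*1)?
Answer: 3/2 ≈ 1.5000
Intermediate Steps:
o(Q) = -4 + (-1 + Q)² (o(Q) = -4 + (Q - 1*1)² = -4 + (Q - 1)² = -4 + (-1 + Q)²)
K(X) = ½ (K(X) = (2*X)/((4*X)) = (2*X)*(1/(4*X)) = ½)
3*K(o(E(2))) = 3*(½) = 3/2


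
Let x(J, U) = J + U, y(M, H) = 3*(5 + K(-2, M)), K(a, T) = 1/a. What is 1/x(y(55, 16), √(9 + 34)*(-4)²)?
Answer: -54/43303 + 64*√43/43303 ≈ 0.0084446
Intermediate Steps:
y(M, H) = 27/2 (y(M, H) = 3*(5 + 1/(-2)) = 3*(5 - ½) = 3*(9/2) = 27/2)
1/x(y(55, 16), √(9 + 34)*(-4)²) = 1/(27/2 + √(9 + 34)*(-4)²) = 1/(27/2 + √43*16) = 1/(27/2 + 16*√43)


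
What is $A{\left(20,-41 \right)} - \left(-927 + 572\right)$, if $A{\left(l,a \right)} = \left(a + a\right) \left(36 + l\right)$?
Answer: $-4237$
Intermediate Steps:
$A{\left(l,a \right)} = 2 a \left(36 + l\right)$
$A{\left(20,-41 \right)} - \left(-927 + 572\right) = 2 \left(-41\right) \left(36 + 20\right) - \left(-927 + 572\right) = 2 \left(-41\right) 56 - -355 = -4592 + 355 = -4237$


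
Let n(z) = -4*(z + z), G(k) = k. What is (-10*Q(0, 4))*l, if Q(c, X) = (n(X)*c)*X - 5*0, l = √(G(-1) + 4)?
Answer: 0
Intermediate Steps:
l = √3 (l = √(-1 + 4) = √3 ≈ 1.7320)
n(z) = -8*z
Q(c, X) = -8*c*X² (Q(c, X) = ((-8*X)*c)*X - 5*0 = (-8*X*c)*X + 0 = -8*c*X² + 0 = -8*c*X²)
(-10*Q(0, 4))*l = (-(-80)*0*4²)*√3 = (-(-80)*0*16)*√3 = (-10*0)*√3 = 0*√3 = 0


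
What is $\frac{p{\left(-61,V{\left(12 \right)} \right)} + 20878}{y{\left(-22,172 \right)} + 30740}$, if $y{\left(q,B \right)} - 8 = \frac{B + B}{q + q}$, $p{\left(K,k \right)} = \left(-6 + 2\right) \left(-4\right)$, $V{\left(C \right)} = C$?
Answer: $\frac{114917}{169071} \approx 0.6797$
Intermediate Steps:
$p{\left(K,k \right)} = 16$ ($p{\left(K,k \right)} = \left(-4\right) \left(-4\right) = 16$)
$y{\left(q,B \right)} = 8 + \frac{B}{q}$ ($y{\left(q,B \right)} = 8 + \frac{B + B}{q + q} = 8 + \frac{2 B}{2 q} = 8 + 2 B \frac{1}{2 q} = 8 + \frac{B}{q}$)
$\frac{p{\left(-61,V{\left(12 \right)} \right)} + 20878}{y{\left(-22,172 \right)} + 30740} = \frac{16 + 20878}{\left(8 + \frac{172}{-22}\right) + 30740} = \frac{20894}{\left(8 + 172 \left(- \frac{1}{22}\right)\right) + 30740} = \frac{20894}{\left(8 - \frac{86}{11}\right) + 30740} = \frac{20894}{\frac{2}{11} + 30740} = \frac{20894}{\frac{338142}{11}} = 20894 \cdot \frac{11}{338142} = \frac{114917}{169071}$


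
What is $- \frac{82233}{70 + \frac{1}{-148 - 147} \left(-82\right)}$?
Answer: $- \frac{24258735}{20732} \approx -1170.1$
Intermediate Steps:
$- \frac{82233}{70 + \frac{1}{-148 - 147} \left(-82\right)} = - \frac{82233}{70 + \frac{1}{-295} \left(-82\right)} = - \frac{82233}{70 - - \frac{82}{295}} = - \frac{82233}{70 + \frac{82}{295}} = - \frac{82233}{\frac{20732}{295}} = \left(-82233\right) \frac{295}{20732} = - \frac{24258735}{20732}$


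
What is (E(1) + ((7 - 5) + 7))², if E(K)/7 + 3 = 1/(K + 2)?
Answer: 841/9 ≈ 93.444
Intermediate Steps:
E(K) = -21 + 7/(2 + K) (E(K) = -21 + 7/(K + 2) = -21 + 7/(2 + K))
(E(1) + ((7 - 5) + 7))² = (7*(-5 - 3*1)/(2 + 1) + ((7 - 5) + 7))² = (7*(-5 - 3)/3 + (2 + 7))² = (7*(⅓)*(-8) + 9)² = (-56/3 + 9)² = (-29/3)² = 841/9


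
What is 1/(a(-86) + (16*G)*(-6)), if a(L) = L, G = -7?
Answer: 1/586 ≈ 0.0017065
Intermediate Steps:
1/(a(-86) + (16*G)*(-6)) = 1/(-86 + (16*(-7))*(-6)) = 1/(-86 - 112*(-6)) = 1/(-86 + 672) = 1/586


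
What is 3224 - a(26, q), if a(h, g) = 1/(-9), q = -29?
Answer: 29017/9 ≈ 3224.1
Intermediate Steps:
a(h, g) = -1/9
3224 - a(26, q) = 3224 - 1*(-1/9) = 3224 + 1/9 = 29017/9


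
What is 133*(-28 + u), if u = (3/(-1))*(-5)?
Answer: -1729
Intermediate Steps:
u = 15 (u = -1*3*(-5) = -3*(-5) = 15)
133*(-28 + u) = 133*(-28 + 15) = 133*(-13) = -1729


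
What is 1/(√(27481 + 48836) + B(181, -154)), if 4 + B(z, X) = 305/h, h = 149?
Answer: 14453/564743012 + 22201*√76317/1694229036 ≈ 0.0036456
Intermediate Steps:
B(z, X) = -291/149 (B(z, X) = -4 + 305/149 = -291/149)
1/(√(27481 + 48836) + B(181, -154)) = 1/(√(27481 + 48836) - 291/149) = 1/(√76317 - 291/149) = 1/(-291/149 + √76317)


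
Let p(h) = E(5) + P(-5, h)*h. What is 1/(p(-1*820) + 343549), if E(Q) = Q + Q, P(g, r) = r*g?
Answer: -1/3018441 ≈ -3.3130e-7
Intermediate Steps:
P(g, r) = g*r
E(Q) = 2*Q
p(h) = 10 - 5*h² (p(h) = 2*5 + (-5*h)*h = 10 - 5*h²)
1/(p(-1*820) + 343549) = 1/((10 - 5*(-1*820)²) + 343549) = 1/((10 - 5*(-820)²) + 343549) = 1/((10 - 5*672400) + 343549) = 1/((10 - 3362000) + 343549) = 1/(-3361990 + 343549) = 1/(-3018441) = -1/3018441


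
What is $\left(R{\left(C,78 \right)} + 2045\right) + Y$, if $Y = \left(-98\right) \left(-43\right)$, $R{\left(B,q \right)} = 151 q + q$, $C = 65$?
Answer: $18115$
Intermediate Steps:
$R{\left(B,q \right)} = 152 q$
$Y = 4214$
$\left(R{\left(C,78 \right)} + 2045\right) + Y = \left(152 \cdot 78 + 2045\right) + 4214 = \left(11856 + 2045\right) + 4214 = 13901 + 4214 = 18115$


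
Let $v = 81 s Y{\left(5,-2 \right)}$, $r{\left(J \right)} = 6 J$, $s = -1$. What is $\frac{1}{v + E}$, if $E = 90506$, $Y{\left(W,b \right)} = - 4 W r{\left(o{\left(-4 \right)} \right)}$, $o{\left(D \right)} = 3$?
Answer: $\frac{1}{119666} \approx 8.3566 \cdot 10^{-6}$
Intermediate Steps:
$Y{\left(W,b \right)} = - 72 W$ ($Y{\left(W,b \right)} = - 4 W 6 \cdot 3 = - 4 W 18 = - 72 W$)
$v = 29160$ ($v = 81 \left(-1\right) \left(\left(-72\right) 5\right) = \left(-81\right) \left(-360\right) = 29160$)
$\frac{1}{v + E} = \frac{1}{29160 + 90506} = \frac{1}{119666}$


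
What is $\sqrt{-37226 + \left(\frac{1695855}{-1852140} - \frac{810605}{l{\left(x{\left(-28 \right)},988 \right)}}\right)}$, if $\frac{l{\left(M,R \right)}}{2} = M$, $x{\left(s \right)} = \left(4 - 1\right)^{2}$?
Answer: $\frac{i \sqrt{2821883683055503}}{185214} \approx 286.81 i$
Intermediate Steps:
$x{\left(s \right)} = 9$ ($x{\left(s \right)} = 3^{2} = 9$)
$l{\left(M,R \right)} = 2 M$
$\sqrt{-37226 + \left(\frac{1695855}{-1852140} - \frac{810605}{l{\left(x{\left(-28 \right)},988 \right)}}\right)} = \sqrt{-37226 + \left(\frac{1695855}{-1852140} - \frac{810605}{2 \cdot 9}\right)} = \sqrt{-37226 + \left(1695855 \left(- \frac{1}{1852140}\right) - \frac{810605}{18}\right)} = \sqrt{-37226 - \frac{50046149003}{1111284}} = \sqrt{- \frac{91414807187}{1111284}} = \frac{i \sqrt{2821883683055503}}{185214}$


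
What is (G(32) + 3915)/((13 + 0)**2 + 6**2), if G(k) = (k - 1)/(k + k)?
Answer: 250591/13120 ≈ 19.100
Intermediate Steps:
G(k) = (-1 + k)/(2*k) (G(k) = (-1 + k)/((2*k)) = (-1 + k)*(1/(2*k)) = (-1 + k)/(2*k))
(G(32) + 3915)/((13 + 0)**2 + 6**2) = ((1/2)*(-1 + 32)/32 + 3915)/((13 + 0)**2 + 6**2) = ((1/2)*(1/32)*31 + 3915)/(13**2 + 36) = (31/64 + 3915)/(169 + 36) = (250591/64)/205 = (250591/64)*(1/205) = 250591/13120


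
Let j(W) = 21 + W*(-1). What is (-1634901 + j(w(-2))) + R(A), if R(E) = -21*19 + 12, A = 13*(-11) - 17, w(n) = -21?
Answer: -1635246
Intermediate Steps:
A = -160 (A = -143 - 17 = -160)
j(W) = 21 - W
R(E) = -387 (R(E) = -399 + 12 = -387)
(-1634901 + j(w(-2))) + R(A) = (-1634901 + (21 - 1*(-21))) - 387 = (-1634901 + (21 + 21)) - 387 = (-1634901 + 42) - 387 = -1634859 - 387 = -1635246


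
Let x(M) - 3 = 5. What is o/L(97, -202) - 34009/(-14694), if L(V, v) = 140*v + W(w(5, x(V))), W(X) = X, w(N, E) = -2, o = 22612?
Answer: 3984695/2630226 ≈ 1.5150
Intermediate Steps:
x(M) = 8 (x(M) = 3 + 5 = 8)
L(V, v) = -2 + 140*v (L(V, v) = 140*v - 2 = -2 + 140*v)
o/L(97, -202) - 34009/(-14694) = 22612/(-2 + 140*(-202)) - 34009/(-14694) = 22612/(-2 - 28280) - 34009*(-1/14694) = 22612/(-28282) + 34009/14694 = 22612*(-1/28282) + 34009/14694 = -11306/14141 + 34009/14694 = 3984695/2630226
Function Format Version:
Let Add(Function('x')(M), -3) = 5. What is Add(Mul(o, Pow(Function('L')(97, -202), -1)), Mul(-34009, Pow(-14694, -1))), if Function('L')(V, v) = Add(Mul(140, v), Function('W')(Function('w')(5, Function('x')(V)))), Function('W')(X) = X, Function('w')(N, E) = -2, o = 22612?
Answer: Rational(3984695, 2630226) ≈ 1.5150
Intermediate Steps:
Function('x')(M) = 8 (Function('x')(M) = Add(3, 5) = 8)
Function('L')(V, v) = Add(-2, Mul(140, v)) (Function('L')(V, v) = Add(Mul(140, v), -2) = Add(-2, Mul(140, v)))
Add(Mul(o, Pow(Function('L')(97, -202), -1)), Mul(-34009, Pow(-14694, -1))) = Add(Mul(22612, Pow(Add(-2, Mul(140, -202)), -1)), Mul(-34009, Pow(-14694, -1))) = Add(Mul(22612, Pow(Add(-2, -28280), -1)), Mul(-34009, Rational(-1, 14694))) = Add(Mul(22612, Pow(-28282, -1)), Rational(34009, 14694)) = Add(Mul(22612, Rational(-1, 28282)), Rational(34009, 14694)) = Add(Rational(-11306, 14141), Rational(34009, 14694)) = Rational(3984695, 2630226)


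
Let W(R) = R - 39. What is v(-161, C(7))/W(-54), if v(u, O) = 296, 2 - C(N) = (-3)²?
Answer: -296/93 ≈ -3.1828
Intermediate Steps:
C(N) = -7 (C(N) = 2 - 1*(-3)² = 2 - 1*9 = 2 - 9 = -7)
W(R) = -39 + R
v(-161, C(7))/W(-54) = 296/(-39 - 54) = 296/(-93) = 296*(-1/93) = -296/93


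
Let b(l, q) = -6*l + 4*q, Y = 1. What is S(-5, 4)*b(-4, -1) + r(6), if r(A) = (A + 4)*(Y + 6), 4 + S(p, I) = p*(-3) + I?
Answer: 370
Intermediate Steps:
S(p, I) = -4 + I - 3*p (S(p, I) = -4 + (p*(-3) + I) = -4 + (-3*p + I) = -4 + (I - 3*p) = -4 + I - 3*p)
r(A) = 28 + 7*A (r(A) = (A + 4)*(1 + 6) = (4 + A)*7 = 28 + 7*A)
S(-5, 4)*b(-4, -1) + r(6) = (-4 + 4 - 3*(-5))*(-6*(-4) + 4*(-1)) + (28 + 7*6) = (-4 + 4 + 15)*(24 - 4) + (28 + 42) = 15*20 + 70 = 300 + 70 = 370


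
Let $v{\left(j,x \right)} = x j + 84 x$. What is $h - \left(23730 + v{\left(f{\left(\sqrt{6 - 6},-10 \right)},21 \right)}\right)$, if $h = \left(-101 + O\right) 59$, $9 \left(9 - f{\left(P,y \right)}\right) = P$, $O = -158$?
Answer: $-40964$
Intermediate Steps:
$f{\left(P,y \right)} = 9 - \frac{P}{9}$
$v{\left(j,x \right)} = 84 x + j x$ ($v{\left(j,x \right)} = j x + 84 x = 84 x + j x$)
$h = -15281$ ($h = \left(-101 - 158\right) 59 = \left(-259\right) 59 = -15281$)
$h - \left(23730 + v{\left(f{\left(\sqrt{6 - 6},-10 \right)},21 \right)}\right) = -15281 - \left(23730 + 21 \left(84 + \left(9 - \frac{\sqrt{6 - 6}}{9}\right)\right)\right) = -15281 - \left(23730 + 21 \left(84 + \left(9 - \frac{\sqrt{0}}{9}\right)\right)\right) = -15281 - \left(23730 + 21 \left(84 + \left(9 - 0\right)\right)\right) = -15281 - \left(23730 + 21 \left(84 + \left(9 + 0\right)\right)\right) = -15281 - \left(23730 + 21 \left(84 + 9\right)\right) = -15281 - \left(23730 + 21 \cdot 93\right) = -15281 - \left(23730 + 1953\right) = -15281 - 25683 = -40964$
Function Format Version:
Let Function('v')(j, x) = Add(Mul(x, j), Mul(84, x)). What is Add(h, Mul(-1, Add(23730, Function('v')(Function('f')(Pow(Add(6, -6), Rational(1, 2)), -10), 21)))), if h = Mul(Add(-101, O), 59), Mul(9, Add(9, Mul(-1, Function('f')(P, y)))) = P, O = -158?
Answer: -40964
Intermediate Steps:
Function('f')(P, y) = Add(9, Mul(Rational(-1, 9), P))
Function('v')(j, x) = Add(Mul(84, x), Mul(j, x)) (Function('v')(j, x) = Add(Mul(j, x), Mul(84, x)) = Add(Mul(84, x), Mul(j, x)))
h = -15281 (h = Mul(Add(-101, -158), 59) = Mul(-259, 59) = -15281)
Add(h, Mul(-1, Add(23730, Function('v')(Function('f')(Pow(Add(6, -6), Rational(1, 2)), -10), 21)))) = Add(-15281, Mul(-1, Add(23730, Mul(21, Add(84, Add(9, Mul(Rational(-1, 9), Pow(Add(6, -6), Rational(1, 2))))))))) = Add(-15281, Mul(-1, Add(23730, Mul(21, Add(84, Add(9, Mul(Rational(-1, 9), Pow(0, Rational(1, 2))))))))) = Add(-15281, Mul(-1, Add(23730, Mul(21, Add(84, Add(9, Mul(Rational(-1, 9), 0))))))) = Add(-15281, Mul(-1, Add(23730, Mul(21, Add(84, Add(9, 0)))))) = Add(-15281, Mul(-1, Add(23730, Mul(21, Add(84, 9))))) = Add(-15281, Mul(-1, Add(23730, Mul(21, 93)))) = Add(-15281, Mul(-1, Add(23730, 1953))) = Add(-15281, Mul(-1, 25683)) = Add(-15281, -25683) = -40964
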